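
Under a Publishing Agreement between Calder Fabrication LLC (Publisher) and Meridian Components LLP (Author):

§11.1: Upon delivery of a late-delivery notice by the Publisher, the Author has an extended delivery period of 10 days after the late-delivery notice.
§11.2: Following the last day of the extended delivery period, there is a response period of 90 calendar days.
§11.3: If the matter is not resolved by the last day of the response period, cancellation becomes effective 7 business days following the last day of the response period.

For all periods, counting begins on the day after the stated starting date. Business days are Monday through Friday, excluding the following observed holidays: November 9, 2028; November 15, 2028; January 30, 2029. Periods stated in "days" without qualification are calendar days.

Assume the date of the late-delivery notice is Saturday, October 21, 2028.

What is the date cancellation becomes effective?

The last day of the extended delivery period: 10 calendar days after October 21, 2028 is October 31, 2028.
The last day of the response period: 90 calendar days after October 31, 2028 is January 29, 2029.
The date cancellation becomes effective: 7 business days after Monday, January 29, 2029, skipping weekends and the listed holiday on Jan 30 — Jan 31, Feb 1, Feb 2, Feb 5, Feb 6, Feb 7, Feb 8 — lands on Thursday, February 8, 2029.

February 8, 2029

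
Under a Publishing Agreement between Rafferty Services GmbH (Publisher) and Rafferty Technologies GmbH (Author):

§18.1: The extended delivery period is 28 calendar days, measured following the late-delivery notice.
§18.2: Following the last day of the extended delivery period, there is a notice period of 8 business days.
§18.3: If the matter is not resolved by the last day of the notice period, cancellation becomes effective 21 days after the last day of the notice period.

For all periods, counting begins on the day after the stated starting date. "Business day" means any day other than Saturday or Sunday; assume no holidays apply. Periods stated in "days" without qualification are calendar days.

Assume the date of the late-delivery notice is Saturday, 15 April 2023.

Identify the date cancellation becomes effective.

14 June 2023

Adding 28 calendar days to 15 April 2023 gives 13 May 2023, which is the last day of the extended delivery period.
The last day of the notice period: 8 business days after Saturday, 13 May 2023, skipping weekends — May 15, May 16, May 17, May 18, May 19, May 22, May 23, May 24 — lands on Wednesday, 24 May 2023.
The date cancellation becomes effective: 24 May 2023 + 21 days = 14 June 2023.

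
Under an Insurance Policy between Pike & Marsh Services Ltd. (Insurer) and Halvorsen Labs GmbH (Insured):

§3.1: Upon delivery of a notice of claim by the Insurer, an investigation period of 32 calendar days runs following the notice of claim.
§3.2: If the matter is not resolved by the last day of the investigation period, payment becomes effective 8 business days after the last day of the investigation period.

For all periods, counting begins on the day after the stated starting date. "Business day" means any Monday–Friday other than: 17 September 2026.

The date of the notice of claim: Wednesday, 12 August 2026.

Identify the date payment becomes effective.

24 September 2026

Adding 32 calendar days to 12 August 2026 gives 13 September 2026, which is the last day of the investigation period.
The date payment becomes effective: 8 business days after Sunday, 13 September 2026, skipping weekends and the listed holiday on Sep 17 — Sep 14, Sep 15, Sep 16, Sep 18, Sep 21, Sep 22, Sep 23, Sep 24 — lands on Thursday, 24 September 2026.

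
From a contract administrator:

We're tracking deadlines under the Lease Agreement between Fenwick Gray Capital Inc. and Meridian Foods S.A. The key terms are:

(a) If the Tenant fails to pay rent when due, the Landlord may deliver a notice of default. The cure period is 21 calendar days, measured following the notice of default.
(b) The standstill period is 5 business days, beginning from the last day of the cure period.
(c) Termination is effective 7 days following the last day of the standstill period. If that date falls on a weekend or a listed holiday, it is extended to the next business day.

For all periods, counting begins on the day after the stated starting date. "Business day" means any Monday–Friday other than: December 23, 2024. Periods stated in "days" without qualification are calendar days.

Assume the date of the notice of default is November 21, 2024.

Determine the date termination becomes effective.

The last day of the cure period: 21 calendar days after November 21, 2024 is December 12, 2024.
The last day of the standstill period: 5 business days after Thursday, December 12, 2024, skipping weekends — Dec 13, Dec 16, Dec 17, Dec 18, Dec 19 — lands on Thursday, December 19, 2024.
The date termination becomes effective: 7 calendar days after December 19, 2024 is December 26, 2024. December 26, 2024 is a Thursday and is not a listed holiday, so no roll-forward applies.

December 26, 2024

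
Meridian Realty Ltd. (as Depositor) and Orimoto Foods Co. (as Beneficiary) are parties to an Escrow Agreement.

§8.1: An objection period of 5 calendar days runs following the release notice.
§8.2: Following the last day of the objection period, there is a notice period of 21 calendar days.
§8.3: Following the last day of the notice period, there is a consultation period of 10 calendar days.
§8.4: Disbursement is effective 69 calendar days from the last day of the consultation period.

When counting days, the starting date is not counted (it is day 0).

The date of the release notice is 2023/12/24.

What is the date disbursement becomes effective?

2024/04/07

The last day of the objection period: 5 calendar days after 2023/12/24 is 2023/12/29.
Adding 21 calendar days to 2023/12/29 gives 2024/01/19, which is the last day of the notice period.
The last day of the consultation period: 2024/01/19 + 10 days = 2024/01/29.
The date disbursement becomes effective: 2024/01/29 + 69 days = 2024/04/07.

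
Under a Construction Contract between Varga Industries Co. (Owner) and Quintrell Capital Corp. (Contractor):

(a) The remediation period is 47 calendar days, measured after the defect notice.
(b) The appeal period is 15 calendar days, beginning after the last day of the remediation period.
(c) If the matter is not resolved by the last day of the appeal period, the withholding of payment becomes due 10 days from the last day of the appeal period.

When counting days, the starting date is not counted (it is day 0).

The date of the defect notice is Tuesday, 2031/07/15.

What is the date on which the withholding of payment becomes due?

2031/09/25

The last day of the remediation period: 2031/07/15 + 47 days = 2031/08/31.
The last day of the appeal period: 15 calendar days after 2031/08/31 is 2031/09/15.
The date on which the withholding of payment becomes due: 2031/09/15 + 10 days = 2031/09/25.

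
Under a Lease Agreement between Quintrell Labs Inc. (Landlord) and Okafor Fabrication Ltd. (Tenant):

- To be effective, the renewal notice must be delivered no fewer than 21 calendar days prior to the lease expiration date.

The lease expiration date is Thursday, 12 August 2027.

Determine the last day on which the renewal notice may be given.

Counting back 21 calendar days from 12 August 2027 gives 22 July 2027.

22 July 2027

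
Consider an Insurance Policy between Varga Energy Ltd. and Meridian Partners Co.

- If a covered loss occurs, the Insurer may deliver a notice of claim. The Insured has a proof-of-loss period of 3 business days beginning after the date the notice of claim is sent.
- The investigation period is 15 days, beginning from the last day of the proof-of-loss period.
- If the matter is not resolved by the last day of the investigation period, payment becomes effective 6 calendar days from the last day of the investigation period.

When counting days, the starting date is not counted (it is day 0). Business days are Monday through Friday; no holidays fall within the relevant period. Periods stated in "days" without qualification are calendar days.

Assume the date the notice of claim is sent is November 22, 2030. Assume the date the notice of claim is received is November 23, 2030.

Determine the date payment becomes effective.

December 18, 2030

The last day of the proof-of-loss period: counting 3 business days from Friday, November 22, 2030 (Nov 25, Nov 26, Nov 27, skipping weekends) reaches Wednesday, November 27, 2030.
Adding 15 calendar days to November 27, 2030 gives December 12, 2030, which is the last day of the investigation period.
The date payment becomes effective: 6 calendar days after December 12, 2030 is December 18, 2030.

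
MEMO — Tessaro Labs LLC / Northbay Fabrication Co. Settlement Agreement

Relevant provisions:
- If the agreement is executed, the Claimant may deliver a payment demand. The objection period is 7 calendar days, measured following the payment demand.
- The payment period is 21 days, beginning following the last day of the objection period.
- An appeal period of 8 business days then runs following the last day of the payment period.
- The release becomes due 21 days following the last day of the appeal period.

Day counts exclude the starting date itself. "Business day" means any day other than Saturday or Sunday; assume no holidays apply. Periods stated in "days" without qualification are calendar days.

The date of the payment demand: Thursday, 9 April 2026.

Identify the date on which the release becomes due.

The last day of the objection period: 9 April 2026 + 7 days = 16 April 2026.
Adding 21 calendar days to 16 April 2026 gives 7 May 2026, which is the last day of the payment period.
The last day of the appeal period: 8 business days after Thursday, 7 May 2026, skipping weekends — May 8, May 11, May 12, May 13, May 14, May 15, May 18, May 19 — lands on Tuesday, 19 May 2026.
The date on which the release becomes due: 19 May 2026 + 21 days = 9 June 2026.

9 June 2026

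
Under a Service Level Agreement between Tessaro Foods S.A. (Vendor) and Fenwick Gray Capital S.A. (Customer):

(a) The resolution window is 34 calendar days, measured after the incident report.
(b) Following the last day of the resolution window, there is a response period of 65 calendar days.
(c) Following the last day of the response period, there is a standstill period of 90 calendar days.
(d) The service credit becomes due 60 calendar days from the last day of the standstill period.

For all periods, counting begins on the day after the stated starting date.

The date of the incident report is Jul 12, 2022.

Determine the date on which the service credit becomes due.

The last day of the resolution window: Jul 12, 2022 + 34 days = Aug 15, 2022.
The last day of the response period: 65 calendar days after Aug 15, 2022 is Oct 19, 2022.
The last day of the standstill period: 90 calendar days after Oct 19, 2022 is Jan 17, 2023.
The date on which the service credit becomes due: Jan 17, 2023 + 60 days = Mar 18, 2023.

Mar 18, 2023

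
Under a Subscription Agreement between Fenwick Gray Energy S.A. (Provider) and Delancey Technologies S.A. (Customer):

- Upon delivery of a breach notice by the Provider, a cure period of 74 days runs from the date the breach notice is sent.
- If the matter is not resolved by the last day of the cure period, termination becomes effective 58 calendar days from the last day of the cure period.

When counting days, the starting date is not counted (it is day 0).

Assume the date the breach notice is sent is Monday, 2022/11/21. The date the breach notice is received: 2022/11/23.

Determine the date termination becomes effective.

Adding 74 calendar days to 2022/11/21 gives 2023/02/03, which is the last day of the cure period.
The date termination becomes effective: 58 calendar days after 2023/02/03 is 2023/04/02.

2023/04/02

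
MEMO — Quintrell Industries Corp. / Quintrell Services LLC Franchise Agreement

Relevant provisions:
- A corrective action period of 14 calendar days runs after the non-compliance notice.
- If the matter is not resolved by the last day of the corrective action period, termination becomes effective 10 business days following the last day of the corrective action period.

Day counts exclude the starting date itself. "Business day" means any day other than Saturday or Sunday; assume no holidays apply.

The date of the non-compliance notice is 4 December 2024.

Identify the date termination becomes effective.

The last day of the corrective action period: 14 calendar days after 4 December 2024 is 18 December 2024.
The date termination becomes effective: 10 business days after Wednesday, 18 December 2024, skipping weekends — Dec 19, Dec 20, Dec 23, Dec 24, Dec 25, Dec 26, Dec 27, Dec 30, Dec 31, Jan 1 — lands on Wednesday, 1 January 2025.

1 January 2025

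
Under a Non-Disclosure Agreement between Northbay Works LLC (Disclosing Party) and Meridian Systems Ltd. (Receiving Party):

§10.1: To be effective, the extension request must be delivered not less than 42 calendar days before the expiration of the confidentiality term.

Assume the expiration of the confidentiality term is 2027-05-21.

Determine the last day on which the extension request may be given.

Counting back 42 calendar days from 2027-05-21 gives 2027-04-09.

2027-04-09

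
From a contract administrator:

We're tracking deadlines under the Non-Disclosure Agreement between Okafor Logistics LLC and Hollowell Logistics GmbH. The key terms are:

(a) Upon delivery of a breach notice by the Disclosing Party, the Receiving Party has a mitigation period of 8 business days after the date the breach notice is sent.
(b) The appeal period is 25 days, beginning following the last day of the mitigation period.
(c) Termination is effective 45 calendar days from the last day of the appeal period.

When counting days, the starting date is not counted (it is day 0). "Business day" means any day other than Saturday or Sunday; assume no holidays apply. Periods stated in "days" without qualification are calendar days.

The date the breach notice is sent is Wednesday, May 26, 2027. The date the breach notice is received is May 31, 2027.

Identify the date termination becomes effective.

August 16, 2027

The last day of the mitigation period: counting 8 business days from Wednesday, May 26, 2027 (May 27, May 28, May 31, Jun 1, Jun 2, Jun 3, Jun 4, Jun 7, skipping weekends) reaches Monday, June 7, 2027.
The last day of the appeal period: 25 calendar days after June 7, 2027 is July 2, 2027.
The date termination becomes effective: 45 calendar days after July 2, 2027 is August 16, 2027.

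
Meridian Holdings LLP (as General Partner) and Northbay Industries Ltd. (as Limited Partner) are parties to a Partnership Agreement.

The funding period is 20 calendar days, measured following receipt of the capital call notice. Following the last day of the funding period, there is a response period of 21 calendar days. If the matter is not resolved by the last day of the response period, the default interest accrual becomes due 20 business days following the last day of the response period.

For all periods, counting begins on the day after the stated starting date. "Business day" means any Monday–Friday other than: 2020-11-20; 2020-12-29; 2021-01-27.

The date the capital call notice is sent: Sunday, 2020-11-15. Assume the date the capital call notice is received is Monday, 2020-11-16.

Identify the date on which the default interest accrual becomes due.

The last day of the funding period: 20 calendar days after 2020-11-16 is 2020-12-06.
The last day of the response period: 2020-12-06 + 21 days = 2020-12-27.
From Sunday, 2020-12-27, 20 business days (Dec 28, Dec 30, Dec 31, Jan 1, …, Jan 21, Jan 22, Jan 25, skipping weekends and the listed holiday on Dec 29) brings us to Monday, 2021-01-25, which is the date on which the default interest accrual becomes due.

2021-01-25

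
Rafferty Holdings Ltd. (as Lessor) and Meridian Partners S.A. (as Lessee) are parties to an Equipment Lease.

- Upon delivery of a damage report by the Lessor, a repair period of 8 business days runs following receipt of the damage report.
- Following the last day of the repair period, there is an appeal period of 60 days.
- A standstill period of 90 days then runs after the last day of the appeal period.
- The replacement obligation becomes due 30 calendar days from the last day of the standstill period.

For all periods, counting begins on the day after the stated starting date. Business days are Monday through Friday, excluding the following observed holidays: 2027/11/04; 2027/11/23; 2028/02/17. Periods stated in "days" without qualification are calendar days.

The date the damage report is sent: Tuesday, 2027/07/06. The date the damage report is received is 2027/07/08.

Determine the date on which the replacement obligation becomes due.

From Thursday, 2027/07/08, 8 business days (Jul 9, Jul 12, Jul 13, Jul 14, Jul 15, Jul 16, Jul 19, Jul 20, skipping weekends) brings us to Tuesday, 2027/07/20, which is the last day of the repair period.
Adding 60 calendar days to 2027/07/20 gives 2027/09/18, which is the last day of the appeal period.
The last day of the standstill period: 90 calendar days after 2027/09/18 is 2027/12/17.
The date on which the replacement obligation becomes due: 2027/12/17 + 30 days = 2028/01/16.

2028/01/16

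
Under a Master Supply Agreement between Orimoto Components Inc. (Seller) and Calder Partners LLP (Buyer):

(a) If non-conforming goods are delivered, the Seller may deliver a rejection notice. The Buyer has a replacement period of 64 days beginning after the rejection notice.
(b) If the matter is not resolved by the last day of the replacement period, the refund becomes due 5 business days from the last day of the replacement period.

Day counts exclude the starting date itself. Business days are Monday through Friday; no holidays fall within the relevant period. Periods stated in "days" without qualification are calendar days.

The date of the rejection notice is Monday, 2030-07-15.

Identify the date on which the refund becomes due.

Adding 64 calendar days to 2030-07-15 gives 2030-09-17, which is the last day of the replacement period.
The date on which the refund becomes due: counting 5 business days from Tuesday, 2030-09-17 (Sep 18, Sep 19, Sep 20, Sep 23, Sep 24, skipping weekends) reaches Tuesday, 2030-09-24.

2030-09-24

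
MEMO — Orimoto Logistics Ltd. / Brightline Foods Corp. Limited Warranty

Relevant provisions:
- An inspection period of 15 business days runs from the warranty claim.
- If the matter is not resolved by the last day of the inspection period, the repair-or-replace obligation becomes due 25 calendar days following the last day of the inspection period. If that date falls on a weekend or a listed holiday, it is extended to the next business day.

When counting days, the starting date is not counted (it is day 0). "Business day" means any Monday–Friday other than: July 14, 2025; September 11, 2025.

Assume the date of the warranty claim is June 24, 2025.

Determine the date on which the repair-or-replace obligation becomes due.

August 11, 2025

The last day of the inspection period: 15 business days after Tuesday, June 24, 2025, skipping weekends and the listed holiday on Jul 14 — Jun 25, Jun 26, Jun 27, Jun 30, …, Jul 11, Jul 15, Jul 16 — lands on Wednesday, July 16, 2025.
The date on which the repair-or-replace obligation becomes due: 25 calendar days after July 16, 2025 is August 10, 2025. That falls on a Sunday, so it rolls to the next business day, Monday, August 11, 2025.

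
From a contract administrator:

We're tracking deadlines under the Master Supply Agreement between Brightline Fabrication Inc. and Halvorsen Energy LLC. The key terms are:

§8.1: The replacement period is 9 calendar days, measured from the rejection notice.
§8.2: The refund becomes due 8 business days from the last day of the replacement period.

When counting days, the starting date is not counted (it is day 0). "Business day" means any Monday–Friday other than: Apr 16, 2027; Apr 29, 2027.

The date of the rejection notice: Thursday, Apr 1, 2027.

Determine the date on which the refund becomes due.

The last day of the replacement period: 9 calendar days after Apr 1, 2027 is Apr 10, 2027.
The date on which the refund becomes due: 8 business days after Saturday, Apr 10, 2027, skipping weekends and the listed holiday on Apr 16 — Apr 12, Apr 13, Apr 14, Apr 15, Apr 19, Apr 20, Apr 21, Apr 22 — lands on Thursday, Apr 22, 2027.

Apr 22, 2027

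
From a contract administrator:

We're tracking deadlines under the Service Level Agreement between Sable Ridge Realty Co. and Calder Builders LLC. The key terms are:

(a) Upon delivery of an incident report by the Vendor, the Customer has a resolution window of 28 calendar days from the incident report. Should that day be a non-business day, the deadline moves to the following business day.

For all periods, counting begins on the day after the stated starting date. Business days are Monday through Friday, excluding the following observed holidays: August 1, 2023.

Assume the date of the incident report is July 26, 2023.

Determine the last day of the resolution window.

August 23, 2023

Adding 28 calendar days to July 26, 2023 gives August 23, 2023, which is the last day of the resolution window. August 23, 2023 is a Wednesday and is not a listed holiday, so no roll-forward applies.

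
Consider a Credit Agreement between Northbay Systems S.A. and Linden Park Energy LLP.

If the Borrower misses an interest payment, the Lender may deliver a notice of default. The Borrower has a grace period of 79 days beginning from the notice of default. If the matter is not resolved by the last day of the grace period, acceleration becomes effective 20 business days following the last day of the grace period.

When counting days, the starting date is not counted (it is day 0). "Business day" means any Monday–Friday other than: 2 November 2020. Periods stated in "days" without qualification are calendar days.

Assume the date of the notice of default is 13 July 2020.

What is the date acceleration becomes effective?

28 October 2020

The last day of the grace period: 13 July 2020 + 79 days = 30 September 2020.
From Wednesday, 30 September 2020, 20 business days (Oct 1, Oct 2, Oct 5, Oct 6, …, Oct 26, Oct 27, Oct 28, skipping weekends) brings us to Wednesday, 28 October 2020, which is the date acceleration becomes effective.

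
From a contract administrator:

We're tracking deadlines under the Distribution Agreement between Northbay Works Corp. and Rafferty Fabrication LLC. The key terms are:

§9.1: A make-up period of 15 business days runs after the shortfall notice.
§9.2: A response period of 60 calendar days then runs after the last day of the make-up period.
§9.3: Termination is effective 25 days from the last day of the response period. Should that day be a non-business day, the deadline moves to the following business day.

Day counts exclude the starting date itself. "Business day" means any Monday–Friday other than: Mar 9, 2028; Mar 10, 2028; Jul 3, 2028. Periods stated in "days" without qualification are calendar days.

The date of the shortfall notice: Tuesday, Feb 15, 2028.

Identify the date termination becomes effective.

May 31, 2028

From Tuesday, Feb 15, 2028, 15 business days (Feb 16, Feb 17, Feb 18, Feb 21, …, Mar 3, Mar 6, Mar 7, skipping weekends) brings us to Tuesday, Mar 7, 2028, which is the last day of the make-up period.
Adding 60 calendar days to Mar 7, 2028 gives May 6, 2028, which is the last day of the response period.
The date termination becomes effective: 25 calendar days after May 6, 2028 is May 31, 2028. May 31, 2028 is a Wednesday and is not a listed holiday, so no roll-forward applies.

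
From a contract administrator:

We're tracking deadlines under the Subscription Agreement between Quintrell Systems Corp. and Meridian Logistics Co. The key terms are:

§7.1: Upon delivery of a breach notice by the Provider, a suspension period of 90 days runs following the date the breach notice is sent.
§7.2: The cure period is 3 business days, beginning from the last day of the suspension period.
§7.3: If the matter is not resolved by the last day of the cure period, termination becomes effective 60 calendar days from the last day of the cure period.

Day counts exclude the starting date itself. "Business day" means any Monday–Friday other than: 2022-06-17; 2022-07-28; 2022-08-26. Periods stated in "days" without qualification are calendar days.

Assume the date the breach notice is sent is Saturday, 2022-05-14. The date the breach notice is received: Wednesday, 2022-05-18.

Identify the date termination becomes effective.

The last day of the suspension period: 90 calendar days after 2022-05-14 is 2022-08-12.
From Friday, 2022-08-12, 3 business days (Aug 15, Aug 16, Aug 17, skipping weekends) brings us to Wednesday, 2022-08-17, which is the last day of the cure period.
The date termination becomes effective: 60 calendar days after 2022-08-17 is 2022-10-16.

2022-10-16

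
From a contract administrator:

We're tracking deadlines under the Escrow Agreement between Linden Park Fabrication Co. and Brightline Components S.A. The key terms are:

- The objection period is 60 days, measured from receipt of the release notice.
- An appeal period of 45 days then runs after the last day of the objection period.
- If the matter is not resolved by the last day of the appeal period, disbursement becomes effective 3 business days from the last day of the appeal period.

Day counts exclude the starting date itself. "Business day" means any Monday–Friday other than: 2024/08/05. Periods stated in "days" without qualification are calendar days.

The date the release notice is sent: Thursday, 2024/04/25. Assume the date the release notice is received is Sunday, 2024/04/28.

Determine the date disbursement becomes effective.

2024/08/14

The last day of the objection period: 60 calendar days after 2024/04/28 is 2024/06/27.
The last day of the appeal period: 45 calendar days after 2024/06/27 is 2024/08/11.
The date disbursement becomes effective: 3 business days after Sunday, 2024/08/11, skipping weekends — Aug 12, Aug 13, Aug 14 — lands on Wednesday, 2024/08/14.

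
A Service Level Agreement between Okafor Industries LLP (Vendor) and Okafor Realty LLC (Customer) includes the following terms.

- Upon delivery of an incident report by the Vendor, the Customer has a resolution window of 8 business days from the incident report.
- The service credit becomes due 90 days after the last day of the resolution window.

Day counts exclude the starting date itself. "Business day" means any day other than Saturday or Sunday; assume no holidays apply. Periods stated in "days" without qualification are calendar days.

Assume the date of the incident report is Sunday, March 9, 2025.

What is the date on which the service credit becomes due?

The last day of the resolution window: counting 8 business days from Sunday, March 9, 2025 (Mar 10, Mar 11, Mar 12, Mar 13, Mar 14, Mar 17, Mar 18, Mar 19, skipping weekends) reaches Wednesday, March 19, 2025.
The date on which the service credit becomes due: 90 calendar days after March 19, 2025 is June 17, 2025.

June 17, 2025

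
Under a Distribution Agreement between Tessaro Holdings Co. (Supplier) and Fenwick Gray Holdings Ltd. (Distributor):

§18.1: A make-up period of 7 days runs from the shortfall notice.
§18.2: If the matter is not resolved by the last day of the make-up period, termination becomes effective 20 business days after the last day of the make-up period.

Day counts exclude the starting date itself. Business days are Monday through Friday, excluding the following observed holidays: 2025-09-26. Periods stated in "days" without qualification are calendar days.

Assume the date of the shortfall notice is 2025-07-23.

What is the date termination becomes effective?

2025-08-27

The last day of the make-up period: 7 calendar days after 2025-07-23 is 2025-07-30.
The date termination becomes effective: counting 20 business days from Wednesday, 2025-07-30 (Jul 31, Aug 1, Aug 4, Aug 5, …, Aug 25, Aug 26, Aug 27, skipping weekends) reaches Wednesday, 2025-08-27.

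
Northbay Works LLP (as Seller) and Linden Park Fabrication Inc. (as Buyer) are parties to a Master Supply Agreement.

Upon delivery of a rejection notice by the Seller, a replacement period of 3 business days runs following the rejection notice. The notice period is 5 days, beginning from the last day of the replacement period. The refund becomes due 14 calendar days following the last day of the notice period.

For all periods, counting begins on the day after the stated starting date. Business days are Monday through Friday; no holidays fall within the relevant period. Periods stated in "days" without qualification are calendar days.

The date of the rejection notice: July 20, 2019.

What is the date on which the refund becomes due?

August 12, 2019

The last day of the replacement period: 3 business days after Saturday, July 20, 2019, skipping weekends — Jul 22, Jul 23, Jul 24 — lands on Wednesday, July 24, 2019.
Adding 5 calendar days to July 24, 2019 gives July 29, 2019, which is the last day of the notice period.
Adding 14 calendar days to July 29, 2019 gives August 12, 2019, which is the date on which the refund becomes due.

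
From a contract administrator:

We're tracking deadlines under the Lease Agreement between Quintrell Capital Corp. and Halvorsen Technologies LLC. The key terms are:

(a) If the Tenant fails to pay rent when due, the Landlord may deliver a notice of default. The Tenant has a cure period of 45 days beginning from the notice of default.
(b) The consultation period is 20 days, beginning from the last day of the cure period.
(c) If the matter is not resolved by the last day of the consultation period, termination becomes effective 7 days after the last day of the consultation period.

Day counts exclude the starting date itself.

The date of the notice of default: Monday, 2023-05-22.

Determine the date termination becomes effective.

The last day of the cure period: 45 calendar days after 2023-05-22 is 2023-07-06.
Adding 20 calendar days to 2023-07-06 gives 2023-07-26, which is the last day of the consultation period.
Adding 7 calendar days to 2023-07-26 gives 2023-08-02, which is the date termination becomes effective.

2023-08-02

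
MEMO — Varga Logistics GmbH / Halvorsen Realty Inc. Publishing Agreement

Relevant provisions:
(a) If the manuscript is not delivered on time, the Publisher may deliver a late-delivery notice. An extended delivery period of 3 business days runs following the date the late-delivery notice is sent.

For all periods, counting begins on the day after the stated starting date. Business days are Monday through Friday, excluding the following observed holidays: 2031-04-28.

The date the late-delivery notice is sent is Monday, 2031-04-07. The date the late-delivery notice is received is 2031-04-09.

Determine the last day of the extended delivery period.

The last day of the extended delivery period: 3 business days after Monday, 2031-04-07, skipping weekends — Apr 8, Apr 9, Apr 10 — lands on Thursday, 2031-04-10.

2031-04-10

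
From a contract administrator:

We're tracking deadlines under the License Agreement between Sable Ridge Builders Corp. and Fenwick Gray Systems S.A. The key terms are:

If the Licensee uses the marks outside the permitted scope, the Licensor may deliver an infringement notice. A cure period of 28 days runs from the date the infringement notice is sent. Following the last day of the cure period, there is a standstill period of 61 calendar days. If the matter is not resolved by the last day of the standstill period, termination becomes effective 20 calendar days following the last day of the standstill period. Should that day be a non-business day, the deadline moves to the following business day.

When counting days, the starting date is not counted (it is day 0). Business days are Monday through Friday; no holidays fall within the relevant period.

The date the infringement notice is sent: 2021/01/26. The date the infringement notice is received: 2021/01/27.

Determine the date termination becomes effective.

The last day of the cure period: 28 calendar days after 2021/01/26 is 2021/02/23.
The last day of the standstill period: 61 calendar days after 2021/02/23 is 2021/04/25.
The date termination becomes effective: 2021/04/25 + 20 days = 2021/05/15. That falls on a Saturday, so it rolls to the next business day, Monday, 2021/05/17.

2021/05/17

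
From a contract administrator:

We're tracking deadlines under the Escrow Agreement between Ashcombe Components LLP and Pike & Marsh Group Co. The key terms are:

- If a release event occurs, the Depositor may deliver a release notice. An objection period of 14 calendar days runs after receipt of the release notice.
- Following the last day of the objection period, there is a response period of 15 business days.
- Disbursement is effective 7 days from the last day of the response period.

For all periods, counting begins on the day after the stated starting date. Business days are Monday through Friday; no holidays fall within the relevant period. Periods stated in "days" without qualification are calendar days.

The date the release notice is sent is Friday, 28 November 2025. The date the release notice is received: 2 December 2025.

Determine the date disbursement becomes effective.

Adding 14 calendar days to 2 December 2025 gives 16 December 2025, which is the last day of the objection period.
The last day of the response period: 15 business days after Tuesday, 16 December 2025, skipping weekends — Dec 17, Dec 18, Dec 19, Dec 22, …, Jan 2, Jan 5, Jan 6 — lands on Tuesday, 6 January 2026.
The date disbursement becomes effective: 6 January 2026 + 7 days = 13 January 2026.

13 January 2026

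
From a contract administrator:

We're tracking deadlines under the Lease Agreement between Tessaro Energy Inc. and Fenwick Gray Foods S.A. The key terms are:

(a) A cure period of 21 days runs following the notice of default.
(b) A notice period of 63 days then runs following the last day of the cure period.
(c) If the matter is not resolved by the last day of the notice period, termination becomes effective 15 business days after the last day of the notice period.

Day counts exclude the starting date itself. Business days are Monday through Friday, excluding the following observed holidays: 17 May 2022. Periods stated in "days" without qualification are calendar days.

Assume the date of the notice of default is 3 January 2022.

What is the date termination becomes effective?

The last day of the cure period: 3 January 2022 + 21 days = 24 January 2022.
The last day of the notice period: 63 calendar days after 24 January 2022 is 28 March 2022.
The date termination becomes effective: counting 15 business days from Monday, 28 March 2022 (Mar 29, Mar 30, Mar 31, Apr 1, …, Apr 14, Apr 15, Apr 18, skipping weekends) reaches Monday, 18 April 2022.

18 April 2022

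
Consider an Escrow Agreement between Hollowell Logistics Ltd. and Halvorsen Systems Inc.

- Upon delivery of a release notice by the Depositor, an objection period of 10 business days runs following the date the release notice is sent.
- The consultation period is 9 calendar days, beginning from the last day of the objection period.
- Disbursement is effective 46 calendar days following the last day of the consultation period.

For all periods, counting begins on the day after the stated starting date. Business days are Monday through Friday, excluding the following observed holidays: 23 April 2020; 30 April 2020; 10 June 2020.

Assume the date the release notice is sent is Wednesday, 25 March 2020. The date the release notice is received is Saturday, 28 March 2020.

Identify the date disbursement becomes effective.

2 June 2020

The last day of the objection period: 10 business days after Wednesday, 25 March 2020, skipping weekends — Mar 26, Mar 27, Mar 30, Mar 31, Apr 1, Apr 2, Apr 3, Apr 6, Apr 7, Apr 8 — lands on Wednesday, 8 April 2020.
The last day of the consultation period: 8 April 2020 + 9 days = 17 April 2020.
The date disbursement becomes effective: 46 calendar days after 17 April 2020 is 2 June 2020.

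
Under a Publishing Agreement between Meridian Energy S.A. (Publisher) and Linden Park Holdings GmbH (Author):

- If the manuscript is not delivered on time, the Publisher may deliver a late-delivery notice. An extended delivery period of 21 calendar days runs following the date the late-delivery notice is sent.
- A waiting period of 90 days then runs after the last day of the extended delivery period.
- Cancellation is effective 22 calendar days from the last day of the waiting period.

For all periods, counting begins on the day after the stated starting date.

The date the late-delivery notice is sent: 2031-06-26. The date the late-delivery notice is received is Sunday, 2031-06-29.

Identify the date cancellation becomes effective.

2031-11-06

The last day of the extended delivery period: 21 calendar days after 2031-06-26 is 2031-07-17.
The last day of the waiting period: 2031-07-17 + 90 days = 2031-10-15.
The date cancellation becomes effective: 22 calendar days after 2031-10-15 is 2031-11-06.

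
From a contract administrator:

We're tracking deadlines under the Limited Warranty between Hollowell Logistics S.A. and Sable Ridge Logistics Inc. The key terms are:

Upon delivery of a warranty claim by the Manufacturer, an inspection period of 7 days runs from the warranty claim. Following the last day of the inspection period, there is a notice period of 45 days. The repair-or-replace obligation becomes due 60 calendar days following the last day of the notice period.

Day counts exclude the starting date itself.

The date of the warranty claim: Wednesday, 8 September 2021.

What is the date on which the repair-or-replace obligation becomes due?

29 December 2021

Adding 7 calendar days to 8 September 2021 gives 15 September 2021, which is the last day of the inspection period.
Adding 45 calendar days to 15 September 2021 gives 30 October 2021, which is the last day of the notice period.
The date on which the repair-or-replace obligation becomes due: 30 October 2021 + 60 days = 29 December 2021.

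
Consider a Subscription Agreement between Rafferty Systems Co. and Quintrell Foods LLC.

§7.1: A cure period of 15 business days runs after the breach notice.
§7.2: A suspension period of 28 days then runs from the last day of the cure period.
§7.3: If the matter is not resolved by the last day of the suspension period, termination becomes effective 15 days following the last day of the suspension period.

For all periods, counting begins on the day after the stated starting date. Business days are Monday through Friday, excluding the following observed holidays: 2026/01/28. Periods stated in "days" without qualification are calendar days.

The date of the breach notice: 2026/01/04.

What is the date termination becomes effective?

2026/03/07

The last day of the cure period: counting 15 business days from Sunday, 2026/01/04 (Jan 5, Jan 6, Jan 7, Jan 8, …, Jan 21, Jan 22, Jan 23, skipping weekends) reaches Friday, 2026/01/23.
The last day of the suspension period: 2026/01/23 + 28 days = 2026/02/20.
Adding 15 calendar days to 2026/02/20 gives 2026/03/07, which is the date termination becomes effective.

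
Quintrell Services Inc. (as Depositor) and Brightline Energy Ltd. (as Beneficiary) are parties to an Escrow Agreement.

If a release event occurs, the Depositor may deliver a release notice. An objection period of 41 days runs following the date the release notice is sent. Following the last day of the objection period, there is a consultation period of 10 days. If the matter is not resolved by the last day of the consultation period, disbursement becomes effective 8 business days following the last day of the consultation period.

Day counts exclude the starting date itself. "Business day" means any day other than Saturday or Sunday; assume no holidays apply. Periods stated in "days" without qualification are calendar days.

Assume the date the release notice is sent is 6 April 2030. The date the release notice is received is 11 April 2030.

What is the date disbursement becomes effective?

6 June 2030

The last day of the objection period: 6 April 2030 + 41 days = 17 May 2030.
The last day of the consultation period: 17 May 2030 + 10 days = 27 May 2030.
From Monday, 27 May 2030, 8 business days (May 28, May 29, May 30, May 31, Jun 3, Jun 4, Jun 5, Jun 6, skipping weekends) brings us to Thursday, 6 June 2030, which is the date disbursement becomes effective.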